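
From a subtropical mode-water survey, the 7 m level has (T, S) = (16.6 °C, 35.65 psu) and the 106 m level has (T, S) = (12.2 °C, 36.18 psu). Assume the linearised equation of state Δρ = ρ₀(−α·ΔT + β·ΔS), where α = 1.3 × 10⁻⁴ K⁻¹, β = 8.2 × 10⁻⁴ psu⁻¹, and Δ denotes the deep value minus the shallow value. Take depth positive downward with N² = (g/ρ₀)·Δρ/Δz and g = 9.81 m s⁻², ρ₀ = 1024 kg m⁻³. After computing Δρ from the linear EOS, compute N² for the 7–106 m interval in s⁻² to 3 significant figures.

9.97 × 10⁻⁵ s⁻²

ΔT = -4.4 K, ΔS = +0.53 psu (deep − shallow).
Δρ/ρ₀ = −αΔT + βΔS = 5.72 × 10⁻⁴ + 4.346 × 10⁻⁴ = 1.0066 × 10⁻³, so Δρ ≈ 1.031 kg m⁻³.
N² = (g/ρ₀)·Δρ/Δz = g·(Δρ/ρ₀)/Δz = 9.81 × 1.0066 × 10⁻³ / 99 = 9.9745 × 10⁻⁵ s⁻² ≈ 9.97 × 10⁻⁵ s⁻².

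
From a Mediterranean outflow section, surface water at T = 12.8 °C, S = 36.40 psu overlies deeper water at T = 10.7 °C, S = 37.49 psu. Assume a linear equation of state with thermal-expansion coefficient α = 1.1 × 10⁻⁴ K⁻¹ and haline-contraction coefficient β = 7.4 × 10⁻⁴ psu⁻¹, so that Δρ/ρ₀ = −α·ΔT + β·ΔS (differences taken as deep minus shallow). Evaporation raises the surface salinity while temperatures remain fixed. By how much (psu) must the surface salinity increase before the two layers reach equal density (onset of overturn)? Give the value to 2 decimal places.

Neutral buoyancy requires −α(T_deep − T_surf) + β(S_deep − S_surf′) = 0.
S_surf′ = S_deep − (α/β)·ΔT = 37.49 − (1.1 × 10⁻⁴/7.4 × 10⁻⁴)·(-2.1) = 37.8022 psu.
Increase required: 37.8022 − 36.40 = 1.4022 psu.

1.40 psu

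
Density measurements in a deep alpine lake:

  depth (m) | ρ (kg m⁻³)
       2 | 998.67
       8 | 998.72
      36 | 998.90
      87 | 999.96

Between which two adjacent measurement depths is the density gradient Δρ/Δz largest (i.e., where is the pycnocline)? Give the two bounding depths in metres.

36–87 m

Compute the density gradient over each adjacent pair:
  2–8 m: Δρ/Δz = 0.05/6 = 8.3 × 10⁻³ kg m⁻⁴
  8–36 m: Δρ/Δz = 0.18/28 = 6.4 × 10⁻³ kg m⁻⁴
  36–87 m: Δρ/Δz = 1.06/51 = 0.021 kg m⁻⁴
The largest gradient is in the 36–87 m interval — the pycnocline.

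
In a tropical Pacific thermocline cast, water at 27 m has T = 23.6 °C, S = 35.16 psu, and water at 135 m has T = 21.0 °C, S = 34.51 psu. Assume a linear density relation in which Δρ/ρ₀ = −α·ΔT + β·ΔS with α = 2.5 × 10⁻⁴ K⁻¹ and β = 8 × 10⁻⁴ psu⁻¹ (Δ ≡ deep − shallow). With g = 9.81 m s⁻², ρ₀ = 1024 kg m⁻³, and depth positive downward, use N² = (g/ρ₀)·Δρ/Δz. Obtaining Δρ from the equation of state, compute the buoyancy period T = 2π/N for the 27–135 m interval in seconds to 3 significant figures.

1.83 × 10³ s

ΔT = -2.6 K, ΔS = -0.65 psu (deep − shallow).
Δρ/ρ₀ = −αΔT + βΔS = 6.50 × 10⁻⁴ − 5.20 × 10⁻⁴ = 1.30 × 10⁻⁴, so Δρ ≈ 0.1331 kg m⁻³.
N² = (g/ρ₀)·Δρ/Δz = g·(Δρ/ρ₀)/Δz = 9.81 × 1.30 × 10⁻⁴ / 108 = 1.1808 × 10⁻⁵ s⁻².
N = √(1.1808 × 10⁻⁵) = 3.4363 × 10⁻³ rad s⁻¹ → T = 2π/N = 1.8285 × 10³ s ≈ 1.83 × 10³ s.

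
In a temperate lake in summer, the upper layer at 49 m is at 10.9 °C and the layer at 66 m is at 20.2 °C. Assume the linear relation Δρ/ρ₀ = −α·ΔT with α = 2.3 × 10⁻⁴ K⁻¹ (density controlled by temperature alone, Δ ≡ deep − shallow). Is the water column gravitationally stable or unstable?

unstable

ΔT = 20.2 − 10.9 = +9.3 K, so Δρ/ρ₀ = −αΔT = -2.139 × 10⁻³.
Δρ/ρ₀ < 0, so Δρ < 0: deeper water is lighter → statically unstable; the column would overturn.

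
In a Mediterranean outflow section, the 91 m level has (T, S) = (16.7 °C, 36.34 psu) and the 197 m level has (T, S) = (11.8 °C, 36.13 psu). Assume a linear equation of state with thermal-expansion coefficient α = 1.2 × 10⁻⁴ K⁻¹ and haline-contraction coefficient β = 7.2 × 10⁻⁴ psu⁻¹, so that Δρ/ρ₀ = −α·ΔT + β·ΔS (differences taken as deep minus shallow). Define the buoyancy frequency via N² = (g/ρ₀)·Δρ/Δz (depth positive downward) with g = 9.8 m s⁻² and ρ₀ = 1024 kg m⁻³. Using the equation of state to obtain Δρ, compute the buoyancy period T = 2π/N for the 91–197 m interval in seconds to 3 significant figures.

989 s

ΔT = -4.9 K, ΔS = -0.21 psu (deep − shallow).
Δρ/ρ₀ = −αΔT + βΔS = 5.88 × 10⁻⁴ − 1.512 × 10⁻⁴ = 4.368 × 10⁻⁴, so Δρ ≈ 0.4473 kg m⁻³.
N² = (g/ρ₀)·Δρ/Δz = g·(Δρ/ρ₀)/Δz = 9.8 × 4.368 × 10⁻⁴ / 106 = 4.0383 × 10⁻⁵ s⁻².
N = √(4.0383 × 10⁻⁵) = 6.3548 × 10⁻³ rad s⁻¹ → T = 2π/N = 988.73 s ≈ 989 s.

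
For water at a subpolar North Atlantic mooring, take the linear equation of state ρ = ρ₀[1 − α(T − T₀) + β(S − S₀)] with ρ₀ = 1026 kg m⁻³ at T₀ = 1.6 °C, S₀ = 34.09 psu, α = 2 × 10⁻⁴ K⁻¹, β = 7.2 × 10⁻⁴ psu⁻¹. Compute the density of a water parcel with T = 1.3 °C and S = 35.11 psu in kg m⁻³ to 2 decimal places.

1026.82 kg m⁻³

T − T₀ = -0.3 K, S − S₀ = +1.02 psu.
Bracket = 1 − α·(-0.3) + β·(+1.02) = 1 + (7.944 × 10⁻⁴) = 1.0007944.
ρ = 1026 × 1.0007944 = 1026.82 kg m⁻³.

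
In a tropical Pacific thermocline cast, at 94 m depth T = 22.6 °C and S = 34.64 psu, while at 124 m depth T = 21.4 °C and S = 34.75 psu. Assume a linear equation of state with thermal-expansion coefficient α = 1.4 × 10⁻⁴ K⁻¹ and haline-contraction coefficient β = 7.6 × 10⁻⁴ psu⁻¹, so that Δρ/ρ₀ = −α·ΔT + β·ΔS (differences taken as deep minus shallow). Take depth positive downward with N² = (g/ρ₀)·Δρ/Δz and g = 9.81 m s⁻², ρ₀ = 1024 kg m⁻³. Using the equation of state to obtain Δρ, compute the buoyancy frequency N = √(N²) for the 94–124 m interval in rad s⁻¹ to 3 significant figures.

ΔT = -1.2 K, ΔS = +0.11 psu (deep − shallow).
Δρ/ρ₀ = −αΔT + βΔS = 1.68 × 10⁻⁴ + 8.36 × 10⁻⁵ = 2.516 × 10⁻⁴, so Δρ ≈ 0.2576 kg m⁻³.
N² = (g/ρ₀)·Δρ/Δz = g·(Δρ/ρ₀)/Δz = 9.81 × 2.516 × 10⁻⁴ / 30 = 8.2273 × 10⁻⁵ s⁻².
N = √(8.2273 × 10⁻⁵) = 9.0704 × 10⁻³ rad s⁻¹ ≈ 9.07 × 10⁻³ rad s⁻¹.

9.07 × 10⁻³ rad s⁻¹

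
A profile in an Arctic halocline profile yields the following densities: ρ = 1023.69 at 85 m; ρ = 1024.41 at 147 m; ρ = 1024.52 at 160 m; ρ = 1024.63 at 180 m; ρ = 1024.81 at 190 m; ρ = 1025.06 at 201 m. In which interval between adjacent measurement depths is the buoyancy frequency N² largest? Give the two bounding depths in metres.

Compute the density gradient over each adjacent pair:
  85–147 m: Δρ/Δz = 0.72/62 = 0.012 kg m⁻⁴
  147–160 m: Δρ/Δz = 0.11/13 = 8.5 × 10⁻³ kg m⁻⁴
  160–180 m: Δρ/Δz = 0.11/20 = 5.5 × 10⁻³ kg m⁻⁴
  180–190 m: Δρ/Δz = 0.18/10 = 0.018 kg m⁻⁴
  190–201 m: Δρ/Δz = 0.25/11 = 0.023 kg m⁻⁴
The largest gradient is in the 190–201 m interval — the pycnocline.

190–201 m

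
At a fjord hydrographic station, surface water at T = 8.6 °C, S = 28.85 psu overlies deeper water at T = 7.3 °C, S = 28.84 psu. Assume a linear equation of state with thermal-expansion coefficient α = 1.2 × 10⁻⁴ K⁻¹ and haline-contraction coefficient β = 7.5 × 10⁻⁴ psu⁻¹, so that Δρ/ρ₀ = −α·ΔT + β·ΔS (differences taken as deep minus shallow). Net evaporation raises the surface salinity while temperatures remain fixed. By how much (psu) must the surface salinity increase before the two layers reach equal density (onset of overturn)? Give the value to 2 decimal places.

Neutral buoyancy requires −α(T_deep − T_surf) + β(S_deep − S_surf′) = 0.
S_surf′ = S_deep − (α/β)·ΔT = 28.84 − (1.2 × 10⁻⁴/7.5 × 10⁻⁴)·(-1.3) = 29.0480 psu.
Increase required: 29.0480 − 28.85 = 0.1980 psu.

0.20 psu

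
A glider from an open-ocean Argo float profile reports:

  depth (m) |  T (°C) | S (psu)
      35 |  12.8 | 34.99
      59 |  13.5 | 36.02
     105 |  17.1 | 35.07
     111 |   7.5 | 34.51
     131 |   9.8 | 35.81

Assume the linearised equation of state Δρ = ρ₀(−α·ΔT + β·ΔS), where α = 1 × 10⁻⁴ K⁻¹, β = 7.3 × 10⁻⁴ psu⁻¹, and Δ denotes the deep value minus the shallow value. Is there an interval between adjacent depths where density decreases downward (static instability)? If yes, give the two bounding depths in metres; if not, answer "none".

59–105 m

Evaluate Δρ/ρ₀ = −αΔT + βΔS across each adjacent pair:
  35–59 m: −αΔT+βΔS = −(1 × 10⁻⁴)(+0.7)+(7.3 × 10⁻⁴)(+1.03) = 6.8 × 10⁻⁴ → stable
  59–105 m: −αΔT+βΔS = −(1 × 10⁻⁴)(+3.6)+(7.3 × 10⁻⁴)(-0.95) = -1.1 × 10⁻³ → UNSTABLE
  105–111 m: −αΔT+βΔS = −(1 × 10⁻⁴)(-9.6)+(7.3 × 10⁻⁴)(-0.56) = 5.5 × 10⁻⁴ → stable
  111–131 m: −αΔT+βΔS = −(1 × 10⁻⁴)(+2.3)+(7.3 × 10⁻⁴)(+1.30) = 7.2 × 10⁻⁴ → stable
The 59–105 m interval has Δρ < 0: lighter water underlies denser water.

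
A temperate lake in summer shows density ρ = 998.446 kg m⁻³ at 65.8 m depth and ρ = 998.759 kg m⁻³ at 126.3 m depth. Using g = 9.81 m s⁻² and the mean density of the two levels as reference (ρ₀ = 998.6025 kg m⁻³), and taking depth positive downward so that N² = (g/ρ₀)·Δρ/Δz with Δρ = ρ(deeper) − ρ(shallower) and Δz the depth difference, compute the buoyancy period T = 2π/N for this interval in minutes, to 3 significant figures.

Δρ = 998.759 − 998.446 = 0.313 kg m⁻³ over Δz = 126.3 − 65.8 = 60.5 m.
N² = (9.81/998.6025) × (0.313/60.5) = 5.0824 × 10⁻⁵ s⁻².
N = √(5.0824 × 10⁻⁵) = 7.1291 × 10⁻³ rad s⁻¹, so T = 2π/N = 881.34 s = 14.689 min ≈ 14.7 min.

14.7 min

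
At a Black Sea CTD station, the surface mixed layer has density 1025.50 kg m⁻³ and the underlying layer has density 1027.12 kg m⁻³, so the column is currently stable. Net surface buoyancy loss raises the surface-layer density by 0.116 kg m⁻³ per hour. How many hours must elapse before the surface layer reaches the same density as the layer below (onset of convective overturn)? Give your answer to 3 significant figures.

Density deficit of the surface layer: 1027.12 − 1025.50 = 1.62 kg m⁻³.
Required change = 1.62 / 0.116 = 14.0 hours.

14.0 hours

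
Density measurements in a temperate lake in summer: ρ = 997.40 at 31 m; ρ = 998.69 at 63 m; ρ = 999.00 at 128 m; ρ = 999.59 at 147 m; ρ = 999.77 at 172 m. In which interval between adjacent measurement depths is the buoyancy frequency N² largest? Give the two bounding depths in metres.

Compute the density gradient over each adjacent pair:
  31–63 m: Δρ/Δz = 1.29/32 = 0.040 kg m⁻⁴
  63–128 m: Δρ/Δz = 0.31/65 = 4.8 × 10⁻³ kg m⁻⁴
  128–147 m: Δρ/Δz = 0.59/19 = 0.031 kg m⁻⁴
  147–172 m: Δρ/Δz = 0.18/25 = 7.2 × 10⁻³ kg m⁻⁴
The largest gradient is in the 31–63 m interval — the pycnocline.

31–63 m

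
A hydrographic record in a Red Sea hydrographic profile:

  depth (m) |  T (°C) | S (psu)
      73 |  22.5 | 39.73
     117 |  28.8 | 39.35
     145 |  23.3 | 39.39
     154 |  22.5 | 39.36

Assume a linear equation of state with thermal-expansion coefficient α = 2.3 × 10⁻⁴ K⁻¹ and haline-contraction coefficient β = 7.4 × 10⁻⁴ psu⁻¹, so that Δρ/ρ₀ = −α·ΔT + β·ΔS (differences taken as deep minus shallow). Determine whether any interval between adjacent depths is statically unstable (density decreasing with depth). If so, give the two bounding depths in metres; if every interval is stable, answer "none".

Evaluate Δρ/ρ₀ = −αΔT + βΔS across each adjacent pair:
  73–117 m: −αΔT+βΔS = −(2.3 × 10⁻⁴)(+6.3)+(7.4 × 10⁻⁴)(-0.38) = -1.7 × 10⁻³ → UNSTABLE
  117–145 m: −αΔT+βΔS = −(2.3 × 10⁻⁴)(-5.5)+(7.4 × 10⁻⁴)(+0.04) = 1.3 × 10⁻³ → stable
  145–154 m: −αΔT+βΔS = −(2.3 × 10⁻⁴)(-0.8)+(7.4 × 10⁻⁴)(-0.03) = 1.6 × 10⁻⁴ → stable
The 73–117 m interval has Δρ < 0: lighter water underlies denser water.

73–117 m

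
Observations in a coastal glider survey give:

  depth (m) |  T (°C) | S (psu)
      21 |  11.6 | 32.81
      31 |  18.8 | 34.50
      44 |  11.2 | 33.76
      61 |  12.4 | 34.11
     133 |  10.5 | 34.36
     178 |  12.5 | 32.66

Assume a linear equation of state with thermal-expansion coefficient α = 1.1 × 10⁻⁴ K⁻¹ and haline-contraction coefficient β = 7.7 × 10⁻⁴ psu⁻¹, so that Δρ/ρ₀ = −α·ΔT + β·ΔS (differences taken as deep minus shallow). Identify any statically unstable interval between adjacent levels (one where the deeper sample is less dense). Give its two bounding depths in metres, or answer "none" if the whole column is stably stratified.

133–178 m

Evaluate Δρ/ρ₀ = −αΔT + βΔS across each adjacent pair:
  21–31 m: −αΔT+βΔS = −(1.1 × 10⁻⁴)(+7.2)+(7.7 × 10⁻⁴)(+1.69) = 5.1 × 10⁻⁴ → stable
  31–44 m: −αΔT+βΔS = −(1.1 × 10⁻⁴)(-7.6)+(7.7 × 10⁻⁴)(-0.74) = 2.7 × 10⁻⁴ → stable
  44–61 m: −αΔT+βΔS = −(1.1 × 10⁻⁴)(+1.2)+(7.7 × 10⁻⁴)(+0.35) = 1.4 × 10⁻⁴ → stable
  61–133 m: −αΔT+βΔS = −(1.1 × 10⁻⁴)(-1.9)+(7.7 × 10⁻⁴)(+0.25) = 4.0 × 10⁻⁴ → stable
  133–178 m: −αΔT+βΔS = −(1.1 × 10⁻⁴)(+2.0)+(7.7 × 10⁻⁴)(-1.70) = -1.5 × 10⁻³ → UNSTABLE
The 133–178 m interval has Δρ < 0: lighter water underlies denser water.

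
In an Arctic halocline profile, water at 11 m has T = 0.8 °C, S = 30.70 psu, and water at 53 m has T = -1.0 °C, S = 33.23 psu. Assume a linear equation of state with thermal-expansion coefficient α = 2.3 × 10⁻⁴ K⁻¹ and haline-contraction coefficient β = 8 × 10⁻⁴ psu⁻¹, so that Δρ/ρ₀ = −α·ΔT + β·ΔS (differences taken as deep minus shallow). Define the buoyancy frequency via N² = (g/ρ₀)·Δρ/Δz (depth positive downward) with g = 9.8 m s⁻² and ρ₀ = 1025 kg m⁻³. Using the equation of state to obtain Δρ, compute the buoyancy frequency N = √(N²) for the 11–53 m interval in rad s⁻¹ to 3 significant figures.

ΔT = -1.8 K, ΔS = +2.53 psu (deep − shallow).
Δρ/ρ₀ = −αΔT + βΔS = 4.14 × 10⁻⁴ + 2.024 × 10⁻³ = 2.438 × 10⁻³, so Δρ ≈ 2.499 kg m⁻³.
N² = (g/ρ₀)·Δρ/Δz = g·(Δρ/ρ₀)/Δz = 9.8 × 2.438 × 10⁻³ / 42 = 5.6887 × 10⁻⁴ s⁻².
N = √(5.6887 × 10⁻⁴) = 0.023851 rad s⁻¹ ≈ 0.0239 rad s⁻¹.

0.0239 rad s⁻¹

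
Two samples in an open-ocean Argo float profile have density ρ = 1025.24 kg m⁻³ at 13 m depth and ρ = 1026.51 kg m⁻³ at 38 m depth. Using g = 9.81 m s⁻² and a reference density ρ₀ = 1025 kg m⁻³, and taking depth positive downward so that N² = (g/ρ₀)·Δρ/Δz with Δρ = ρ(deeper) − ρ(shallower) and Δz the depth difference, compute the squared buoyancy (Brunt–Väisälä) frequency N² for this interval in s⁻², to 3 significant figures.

Δρ = 1026.51 − 1025.24 = 1.27 kg m⁻³ over Δz = 38 − 13 = 25 m.
N² = (9.81/1025) × (1.27/25) = 4.8619 × 10⁻⁴ s⁻² ≈ 4.86 × 10⁻⁴ s⁻².
Since Δρ > 0 the layer is stably stratified.

4.86 × 10⁻⁴ s⁻²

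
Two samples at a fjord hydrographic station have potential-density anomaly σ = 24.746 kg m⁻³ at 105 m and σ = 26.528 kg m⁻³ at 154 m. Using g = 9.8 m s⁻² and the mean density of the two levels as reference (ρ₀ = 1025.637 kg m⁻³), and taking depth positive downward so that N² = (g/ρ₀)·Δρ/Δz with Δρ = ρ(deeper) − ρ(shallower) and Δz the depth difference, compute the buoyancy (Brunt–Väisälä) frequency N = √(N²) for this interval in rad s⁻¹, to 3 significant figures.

0.0186 rad s⁻¹

Δρ = 1026.528 − 1024.746 = 1.782 kg m⁻³ over Δz = 154 − 105 = 49 m.
N² = (9.8/1025.637) × (1.782/49) = 3.4749 × 10⁻⁴ s⁻².
N = √(3.4749 × 10⁻⁴) = 0.018641 rad s⁻¹ ≈ 0.0186 rad s⁻¹.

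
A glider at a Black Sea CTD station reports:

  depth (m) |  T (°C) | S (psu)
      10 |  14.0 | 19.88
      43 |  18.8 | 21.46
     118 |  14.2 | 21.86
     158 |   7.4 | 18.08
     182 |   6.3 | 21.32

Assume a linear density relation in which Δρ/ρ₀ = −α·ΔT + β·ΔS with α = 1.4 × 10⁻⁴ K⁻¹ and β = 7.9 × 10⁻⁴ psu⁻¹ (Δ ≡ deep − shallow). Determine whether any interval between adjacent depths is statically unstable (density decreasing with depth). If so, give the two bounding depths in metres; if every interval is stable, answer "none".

Evaluate Δρ/ρ₀ = −αΔT + βΔS across each adjacent pair:
  10–43 m: −αΔT+βΔS = −(1.4 × 10⁻⁴)(+4.8)+(7.9 × 10⁻⁴)(+1.58) = 5.8 × 10⁻⁴ → stable
  43–118 m: −αΔT+βΔS = −(1.4 × 10⁻⁴)(-4.6)+(7.9 × 10⁻⁴)(+0.40) = 9.6 × 10⁻⁴ → stable
  118–158 m: −αΔT+βΔS = −(1.4 × 10⁻⁴)(-6.8)+(7.9 × 10⁻⁴)(-3.78) = -2.0 × 10⁻³ → UNSTABLE
  158–182 m: −αΔT+βΔS = −(1.4 × 10⁻⁴)(-1.1)+(7.9 × 10⁻⁴)(+3.24) = 2.7 × 10⁻³ → stable
The 118–158 m interval has Δρ < 0: lighter water underlies denser water.

118–158 m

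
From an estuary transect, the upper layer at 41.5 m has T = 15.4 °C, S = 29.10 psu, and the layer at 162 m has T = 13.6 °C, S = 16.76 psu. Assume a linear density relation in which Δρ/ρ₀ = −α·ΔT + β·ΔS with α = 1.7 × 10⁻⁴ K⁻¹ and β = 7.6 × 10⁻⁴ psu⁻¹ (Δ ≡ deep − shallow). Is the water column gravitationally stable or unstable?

unstable

ΔT = 13.6 − 15.4 = -1.8 K and ΔS = 16.76 − 29.10 = -12.34 psu (deep − shallow).
−αΔT = 3.06 × 10⁻⁴; βΔS = -9.3784 × 10⁻³; sum Δρ/ρ₀ = -9.0724 × 10⁻³.
Δρ/ρ₀ < 0, so Δρ < 0: deeper water is lighter → statically unstable; the column would overturn.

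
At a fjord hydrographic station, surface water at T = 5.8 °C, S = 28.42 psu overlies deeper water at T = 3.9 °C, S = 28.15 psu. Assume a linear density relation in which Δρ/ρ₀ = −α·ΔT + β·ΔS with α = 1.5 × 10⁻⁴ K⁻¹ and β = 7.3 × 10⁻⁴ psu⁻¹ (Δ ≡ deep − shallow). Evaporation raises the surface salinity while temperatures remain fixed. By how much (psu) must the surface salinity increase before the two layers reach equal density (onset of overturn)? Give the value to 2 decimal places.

Neutral buoyancy requires −α(T_deep − T_surf) + β(S_deep − S_surf′) = 0.
S_surf′ = S_deep − (α/β)·ΔT = 28.15 − (1.5 × 10⁻⁴/7.3 × 10⁻⁴)·(-1.9) = 28.5404 psu.
Increase required: 28.5404 − 28.42 = 0.1204 psu.

0.12 psu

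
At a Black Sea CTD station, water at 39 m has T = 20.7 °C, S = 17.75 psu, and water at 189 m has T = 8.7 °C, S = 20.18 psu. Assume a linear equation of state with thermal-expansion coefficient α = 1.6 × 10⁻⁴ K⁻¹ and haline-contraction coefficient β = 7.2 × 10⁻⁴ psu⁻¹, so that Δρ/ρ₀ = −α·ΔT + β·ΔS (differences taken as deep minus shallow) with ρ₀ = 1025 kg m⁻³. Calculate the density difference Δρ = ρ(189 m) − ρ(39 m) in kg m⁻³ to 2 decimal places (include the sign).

ΔT = -12.0 K, ΔS = +2.43 psu (deep − shallow).
Δρ/ρ₀ = −(1.6 × 10⁻⁴)(-12.0) + (7.2 × 10⁻⁴)(+2.43) = 3.6696 × 10⁻³.
Δρ = 1025 × (3.6696 × 10⁻³) = +3.76 kg m⁻³.
Positive Δρ: denser below, stable.

+3.76 kg m⁻³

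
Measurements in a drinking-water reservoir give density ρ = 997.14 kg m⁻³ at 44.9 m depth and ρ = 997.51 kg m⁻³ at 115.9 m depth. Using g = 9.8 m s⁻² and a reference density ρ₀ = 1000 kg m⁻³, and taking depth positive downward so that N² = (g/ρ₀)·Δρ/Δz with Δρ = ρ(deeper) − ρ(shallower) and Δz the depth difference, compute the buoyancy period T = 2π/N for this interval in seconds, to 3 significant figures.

Δρ = 997.51 − 997.14 = 0.37 kg m⁻³ over Δz = 115.9 − 44.9 = 71 m.
N² = (9.8/1000) × (0.37/71) = 5.1070 × 10⁻⁵ s⁻².
N = √(5.1070 × 10⁻⁵) = 7.1463 × 10⁻³ rad s⁻¹, so T = 2π/N = 879.22 s ≈ 879 s.

879 s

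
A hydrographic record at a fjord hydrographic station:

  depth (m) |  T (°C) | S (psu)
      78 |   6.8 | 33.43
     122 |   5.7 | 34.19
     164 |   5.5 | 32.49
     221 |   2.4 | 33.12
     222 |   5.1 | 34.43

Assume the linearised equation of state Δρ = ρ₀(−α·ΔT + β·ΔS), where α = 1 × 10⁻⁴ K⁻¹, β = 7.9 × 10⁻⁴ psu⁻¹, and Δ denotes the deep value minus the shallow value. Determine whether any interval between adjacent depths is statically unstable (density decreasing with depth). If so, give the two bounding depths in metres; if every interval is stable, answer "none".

Evaluate Δρ/ρ₀ = −αΔT + βΔS across each adjacent pair:
  78–122 m: −αΔT+βΔS = −(1 × 10⁻⁴)(-1.1)+(7.9 × 10⁻⁴)(+0.76) = 7.1 × 10⁻⁴ → stable
  122–164 m: −αΔT+βΔS = −(1 × 10⁻⁴)(-0.2)+(7.9 × 10⁻⁴)(-1.70) = -1.3 × 10⁻³ → UNSTABLE
  164–221 m: −αΔT+βΔS = −(1 × 10⁻⁴)(-3.1)+(7.9 × 10⁻⁴)(+0.63) = 8.1 × 10⁻⁴ → stable
  221–222 m: −αΔT+βΔS = −(1 × 10⁻⁴)(+2.7)+(7.9 × 10⁻⁴)(+1.31) = 7.6 × 10⁻⁴ → stable
The 122–164 m interval has Δρ < 0: lighter water underlies denser water.

122–164 m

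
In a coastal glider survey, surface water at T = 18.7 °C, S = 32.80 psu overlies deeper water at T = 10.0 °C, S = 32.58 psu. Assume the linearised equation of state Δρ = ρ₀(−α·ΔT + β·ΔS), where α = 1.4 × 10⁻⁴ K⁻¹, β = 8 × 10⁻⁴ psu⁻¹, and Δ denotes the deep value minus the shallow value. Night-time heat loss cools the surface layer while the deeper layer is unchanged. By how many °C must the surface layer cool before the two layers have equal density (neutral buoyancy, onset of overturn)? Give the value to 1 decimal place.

Neutral buoyancy requires Δρ = 0, i.e. −α(T_deep − T_surf′) + β(S_deep − S_surf) = 0.
T_surf′ = T_deep − (β/α)·ΔS = 10.0 − (8 × 10⁻⁴/1.4 × 10⁻⁴)·(-0.22) = 11.257 °C.
Cooling required: 18.7 − (11.257) = 7.443 °C.

7.4 °C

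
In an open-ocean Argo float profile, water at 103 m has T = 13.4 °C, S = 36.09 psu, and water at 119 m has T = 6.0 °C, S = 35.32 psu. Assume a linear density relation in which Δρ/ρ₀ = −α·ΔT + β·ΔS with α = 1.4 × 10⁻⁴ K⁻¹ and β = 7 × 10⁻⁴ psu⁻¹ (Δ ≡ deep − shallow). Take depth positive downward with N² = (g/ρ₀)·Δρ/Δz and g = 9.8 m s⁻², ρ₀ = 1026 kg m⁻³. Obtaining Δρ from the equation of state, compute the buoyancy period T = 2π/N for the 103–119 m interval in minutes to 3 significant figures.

ΔT = -7.4 K, ΔS = -0.77 psu (deep − shallow).
Δρ/ρ₀ = −αΔT + βΔS = 1.036 × 10⁻³ − 5.39 × 10⁻⁴ = 4.97 × 10⁻⁴, so Δρ ≈ 0.5099 kg m⁻³.
N² = (g/ρ₀)·Δρ/Δz = g·(Δρ/ρ₀)/Δz = 9.8 × 4.97 × 10⁻⁴ / 16 = 3.0441 × 10⁻⁴ s⁻².
N = √(3.0441 × 10⁻⁴) = 0.017447 rad s⁻¹ → T = 2π/N = 360.13 s = 6.0022 min ≈ 6.00 min.

6.00 min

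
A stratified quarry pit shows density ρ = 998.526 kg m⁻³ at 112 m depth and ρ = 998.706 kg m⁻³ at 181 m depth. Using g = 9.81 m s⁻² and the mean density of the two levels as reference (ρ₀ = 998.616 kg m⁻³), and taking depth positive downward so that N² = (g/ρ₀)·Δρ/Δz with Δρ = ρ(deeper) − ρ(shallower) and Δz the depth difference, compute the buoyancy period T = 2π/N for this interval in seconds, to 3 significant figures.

Δρ = 998.706 − 998.526 = 0.180 kg m⁻³ over Δz = 181 − 112 = 69 m.
N² = (9.81/998.616) × (0.180/69) = 2.5627 × 10⁻⁵ s⁻².
N = √(2.5627 × 10⁻⁵) = 5.0623 × 10⁻³ rad s⁻¹, so T = 2π/N = 1.2412 × 10³ s ≈ 1.24 × 10³ s.

1.24 × 10³ s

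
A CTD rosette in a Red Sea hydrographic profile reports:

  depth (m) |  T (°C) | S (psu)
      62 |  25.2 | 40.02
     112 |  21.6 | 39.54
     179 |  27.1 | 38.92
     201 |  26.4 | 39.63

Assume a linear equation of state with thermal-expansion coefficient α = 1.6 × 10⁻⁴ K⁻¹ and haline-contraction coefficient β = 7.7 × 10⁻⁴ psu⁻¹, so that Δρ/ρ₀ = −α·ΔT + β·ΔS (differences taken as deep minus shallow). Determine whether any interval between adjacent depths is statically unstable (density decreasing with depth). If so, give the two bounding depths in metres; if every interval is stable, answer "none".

112–179 m

Evaluate Δρ/ρ₀ = −αΔT + βΔS across each adjacent pair:
  62–112 m: −αΔT+βΔS = −(1.6 × 10⁻⁴)(-3.6)+(7.7 × 10⁻⁴)(-0.48) = 2.1 × 10⁻⁴ → stable
  112–179 m: −αΔT+βΔS = −(1.6 × 10⁻⁴)(+5.5)+(7.7 × 10⁻⁴)(-0.62) = -1.4 × 10⁻³ → UNSTABLE
  179–201 m: −αΔT+βΔS = −(1.6 × 10⁻⁴)(-0.7)+(7.7 × 10⁻⁴)(+0.71) = 6.6 × 10⁻⁴ → stable
The 112–179 m interval has Δρ < 0: lighter water underlies denser water.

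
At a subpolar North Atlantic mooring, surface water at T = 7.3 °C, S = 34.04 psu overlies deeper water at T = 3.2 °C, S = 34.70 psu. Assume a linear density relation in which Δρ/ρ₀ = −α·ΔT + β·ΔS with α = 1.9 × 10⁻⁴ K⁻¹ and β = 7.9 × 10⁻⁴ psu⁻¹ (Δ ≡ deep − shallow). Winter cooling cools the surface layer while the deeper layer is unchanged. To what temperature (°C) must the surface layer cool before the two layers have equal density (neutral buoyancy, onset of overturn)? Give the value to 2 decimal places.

Neutral buoyancy requires Δρ = 0, i.e. −α(T_deep − T_surf′) + β(S_deep − S_surf) = 0.
T_surf′ = T_deep − (β/α)·ΔS = 3.2 − (7.9 × 10⁻⁴/1.9 × 10⁻⁴)·(+0.66) = 0.4558 °C.
Cooling required: 7.3 − (0.4558) = 6.8442 °C.

0.46 °C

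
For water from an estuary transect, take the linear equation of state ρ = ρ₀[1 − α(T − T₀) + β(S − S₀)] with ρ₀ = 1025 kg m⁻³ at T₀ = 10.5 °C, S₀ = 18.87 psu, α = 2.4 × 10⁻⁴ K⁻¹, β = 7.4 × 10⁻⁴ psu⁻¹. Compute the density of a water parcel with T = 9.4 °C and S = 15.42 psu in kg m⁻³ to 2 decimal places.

1022.65 kg m⁻³

T − T₀ = -1.1 K, S − S₀ = -3.45 psu.
Bracket = 1 − α·(-1.1) + β·(-3.45) = 1 + (-2.289 × 10⁻³) = 0.9977110.
ρ = 1025 × 0.9977110 = 1022.65 kg m⁻³.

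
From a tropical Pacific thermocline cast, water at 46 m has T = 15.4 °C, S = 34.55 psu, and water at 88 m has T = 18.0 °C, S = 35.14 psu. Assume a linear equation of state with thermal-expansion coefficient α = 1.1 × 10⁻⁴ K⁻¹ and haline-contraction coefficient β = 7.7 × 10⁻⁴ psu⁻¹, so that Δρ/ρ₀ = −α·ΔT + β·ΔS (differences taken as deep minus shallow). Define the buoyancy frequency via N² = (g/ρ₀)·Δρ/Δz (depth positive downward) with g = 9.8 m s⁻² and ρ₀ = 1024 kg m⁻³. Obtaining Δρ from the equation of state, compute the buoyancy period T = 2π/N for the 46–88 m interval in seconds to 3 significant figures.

ΔT = +2.6 K, ΔS = +0.59 psu (deep − shallow).
Δρ/ρ₀ = −αΔT + βΔS = -2.86 × 10⁻⁴ + 4.543 × 10⁻⁴ = 1.683 × 10⁻⁴, so Δρ ≈ 0.1723 kg m⁻³.
N² = (g/ρ₀)·Δρ/Δz = g·(Δρ/ρ₀)/Δz = 9.8 × 1.683 × 10⁻⁴ / 42 = 3.9270 × 10⁻⁵ s⁻².
N = √(3.9270 × 10⁻⁵) = 6.2666 × 10⁻³ rad s⁻¹ → T = 2π/N = 1.0026 × 10³ s ≈ 1.00 × 10³ s.

1.00 × 10³ s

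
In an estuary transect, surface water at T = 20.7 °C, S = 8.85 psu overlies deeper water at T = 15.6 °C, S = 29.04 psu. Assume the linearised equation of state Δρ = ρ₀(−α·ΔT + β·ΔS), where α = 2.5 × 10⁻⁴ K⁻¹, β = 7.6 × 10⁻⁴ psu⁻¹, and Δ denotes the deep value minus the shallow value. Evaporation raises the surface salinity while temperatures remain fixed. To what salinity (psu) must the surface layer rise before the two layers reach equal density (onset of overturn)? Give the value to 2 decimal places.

30.72 psu

Neutral buoyancy requires −α(T_deep − T_surf) + β(S_deep − S_surf′) = 0.
S_surf′ = S_deep − (α/β)·ΔT = 29.04 − (2.5 × 10⁻⁴/7.6 × 10⁻⁴)·(-5.1) = 30.7176 psu.
Increase required: 30.7176 − 8.85 = 21.8676 psu.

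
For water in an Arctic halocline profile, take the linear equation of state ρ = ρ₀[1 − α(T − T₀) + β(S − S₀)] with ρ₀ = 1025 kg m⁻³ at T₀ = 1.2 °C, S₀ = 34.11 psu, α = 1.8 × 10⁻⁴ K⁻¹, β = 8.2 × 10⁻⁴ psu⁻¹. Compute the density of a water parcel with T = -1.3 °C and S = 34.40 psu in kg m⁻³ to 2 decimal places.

T − T₀ = -2.5 K, S − S₀ = +0.29 psu.
Bracket = 1 − α·(-2.5) + β·(+0.29) = 1 + (6.878 × 10⁻⁴) = 1.0006878.
ρ = 1025 × 1.0006878 = 1025.70 kg m⁻³.

1025.70 kg m⁻³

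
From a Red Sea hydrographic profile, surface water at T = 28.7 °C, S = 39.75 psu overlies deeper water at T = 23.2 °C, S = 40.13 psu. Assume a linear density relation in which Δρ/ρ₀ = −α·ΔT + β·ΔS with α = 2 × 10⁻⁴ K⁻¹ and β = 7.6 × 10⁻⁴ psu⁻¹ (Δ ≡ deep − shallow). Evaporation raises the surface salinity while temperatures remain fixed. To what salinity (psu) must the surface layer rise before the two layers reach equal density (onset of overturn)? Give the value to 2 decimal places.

Neutral buoyancy requires −α(T_deep − T_surf) + β(S_deep − S_surf′) = 0.
S_surf′ = S_deep − (α/β)·ΔT = 40.13 − (2 × 10⁻⁴/7.6 × 10⁻⁴)·(-5.5) = 41.5774 psu.
Increase required: 41.5774 − 39.75 = 1.8274 psu.

41.58 psu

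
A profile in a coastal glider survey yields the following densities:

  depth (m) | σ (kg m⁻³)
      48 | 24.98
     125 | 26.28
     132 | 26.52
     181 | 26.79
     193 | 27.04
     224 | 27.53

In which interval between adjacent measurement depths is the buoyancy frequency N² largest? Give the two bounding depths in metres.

125–132 m

Compute the density gradient over each adjacent pair:
  48–125 m: Δρ/Δz = 1.30/77 = 0.017 kg m⁻⁴
  125–132 m: Δρ/Δz = 0.24/7 = 0.034 kg m⁻⁴
  132–181 m: Δρ/Δz = 0.27/49 = 5.5 × 10⁻³ kg m⁻⁴
  181–193 m: Δρ/Δz = 0.25/12 = 0.021 kg m⁻⁴
  193–224 m: Δρ/Δz = 0.49/31 = 0.016 kg m⁻⁴
The largest gradient is in the 125–132 m interval — the pycnocline.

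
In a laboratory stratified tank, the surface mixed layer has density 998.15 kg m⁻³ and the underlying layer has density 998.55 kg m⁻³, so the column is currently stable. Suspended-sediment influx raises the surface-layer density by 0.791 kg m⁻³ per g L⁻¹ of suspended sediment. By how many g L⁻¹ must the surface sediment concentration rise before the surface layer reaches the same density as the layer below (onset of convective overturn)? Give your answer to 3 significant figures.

Density deficit of the surface layer: 998.55 − 998.15 = 0.4 kg m⁻³.
Required change = 0.4 / 0.791 = 0.506 g L⁻¹.

0.506 g L⁻¹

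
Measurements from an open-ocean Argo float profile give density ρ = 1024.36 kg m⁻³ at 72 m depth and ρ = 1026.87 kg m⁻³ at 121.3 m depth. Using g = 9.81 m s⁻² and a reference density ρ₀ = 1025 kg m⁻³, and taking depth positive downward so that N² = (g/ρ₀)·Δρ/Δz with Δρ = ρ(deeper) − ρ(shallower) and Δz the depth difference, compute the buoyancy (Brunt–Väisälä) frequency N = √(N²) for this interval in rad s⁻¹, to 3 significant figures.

0.0221 rad s⁻¹

Δρ = 1026.87 − 1024.36 = 2.51 kg m⁻³ over Δz = 121.3 − 72 = 49.3 m.
N² = (9.81/1025) × (2.51/49.3) = 4.8727 × 10⁻⁴ s⁻².
N = √(4.8727 × 10⁻⁴) = 0.022074 rad s⁻¹ ≈ 0.0221 rad s⁻¹.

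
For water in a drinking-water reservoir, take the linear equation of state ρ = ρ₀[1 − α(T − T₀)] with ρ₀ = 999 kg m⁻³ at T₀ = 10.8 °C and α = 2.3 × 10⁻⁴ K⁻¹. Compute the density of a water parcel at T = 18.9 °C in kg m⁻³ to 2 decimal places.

T − T₀ = +8.1 K.
Bracket = 1 − α·(+8.1) = 1 + (-1.863 × 10⁻³) = 0.9981370.
ρ = 999 × 0.9981370 = 997.14 kg m⁻³.

997.14 kg m⁻³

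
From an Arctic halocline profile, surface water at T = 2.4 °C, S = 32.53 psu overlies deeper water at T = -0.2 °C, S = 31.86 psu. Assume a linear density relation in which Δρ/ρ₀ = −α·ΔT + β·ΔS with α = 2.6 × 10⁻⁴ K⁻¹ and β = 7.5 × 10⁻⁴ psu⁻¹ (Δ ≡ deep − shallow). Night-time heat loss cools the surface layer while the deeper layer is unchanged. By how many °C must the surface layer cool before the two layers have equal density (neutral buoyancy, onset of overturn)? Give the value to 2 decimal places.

0.67 °C

Neutral buoyancy requires Δρ = 0, i.e. −α(T_deep − T_surf′) + β(S_deep − S_surf) = 0.
T_surf′ = T_deep − (β/α)·ΔS = -0.2 − (7.5 × 10⁻⁴/2.6 × 10⁻⁴)·(-0.67) = 1.7327 °C.
Cooling required: 2.4 − (1.7327) = 0.6673 °C.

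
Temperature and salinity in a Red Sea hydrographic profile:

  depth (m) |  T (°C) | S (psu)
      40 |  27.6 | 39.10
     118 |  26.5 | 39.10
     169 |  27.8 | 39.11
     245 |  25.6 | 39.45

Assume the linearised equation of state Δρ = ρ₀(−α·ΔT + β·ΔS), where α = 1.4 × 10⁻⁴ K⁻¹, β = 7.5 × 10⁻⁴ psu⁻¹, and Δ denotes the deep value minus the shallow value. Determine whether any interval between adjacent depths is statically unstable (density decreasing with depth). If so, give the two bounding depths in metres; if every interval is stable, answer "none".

Evaluate Δρ/ρ₀ = −αΔT + βΔS across each adjacent pair:
  40–118 m: −αΔT+βΔS = −(1.4 × 10⁻⁴)(-1.1)+(7.5 × 10⁻⁴)(+0.00) = 1.5 × 10⁻⁴ → stable
  118–169 m: −αΔT+βΔS = −(1.4 × 10⁻⁴)(+1.3)+(7.5 × 10⁻⁴)(+0.01) = -1.7 × 10⁻⁴ → UNSTABLE
  169–245 m: −αΔT+βΔS = −(1.4 × 10⁻⁴)(-2.2)+(7.5 × 10⁻⁴)(+0.34) = 5.6 × 10⁻⁴ → stable
The 118–169 m interval has Δρ < 0: lighter water underlies denser water.

118–169 m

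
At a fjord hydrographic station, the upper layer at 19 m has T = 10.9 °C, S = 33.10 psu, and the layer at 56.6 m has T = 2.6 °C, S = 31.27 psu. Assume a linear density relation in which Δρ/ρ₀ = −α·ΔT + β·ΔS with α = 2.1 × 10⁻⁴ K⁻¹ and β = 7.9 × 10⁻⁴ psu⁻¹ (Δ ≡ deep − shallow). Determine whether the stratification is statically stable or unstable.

ΔT = 2.6 − 10.9 = -8.3 K and ΔS = 31.27 − 33.10 = -1.83 psu (deep − shallow).
−αΔT = 1.743 × 10⁻³; βΔS = -1.4457 × 10⁻³; sum Δρ/ρ₀ = 2.973 × 10⁻⁴.
Δρ/ρ₀ > 0, so Δρ > 0: deeper water is denser → statically stable.

stable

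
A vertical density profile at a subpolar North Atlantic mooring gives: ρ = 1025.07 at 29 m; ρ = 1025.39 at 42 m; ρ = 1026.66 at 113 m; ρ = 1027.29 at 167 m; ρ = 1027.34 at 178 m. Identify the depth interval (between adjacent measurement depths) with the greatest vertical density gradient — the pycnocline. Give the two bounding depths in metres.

29–42 m

Compute the density gradient over each adjacent pair:
  29–42 m: Δρ/Δz = 0.32/13 = 0.025 kg m⁻⁴
  42–113 m: Δρ/Δz = 1.27/71 = 0.018 kg m⁻⁴
  113–167 m: Δρ/Δz = 0.63/54 = 0.012 kg m⁻⁴
  167–178 m: Δρ/Δz = 0.05/11 = 4.5 × 10⁻³ kg m⁻⁴
The largest gradient is in the 29–42 m interval — the pycnocline.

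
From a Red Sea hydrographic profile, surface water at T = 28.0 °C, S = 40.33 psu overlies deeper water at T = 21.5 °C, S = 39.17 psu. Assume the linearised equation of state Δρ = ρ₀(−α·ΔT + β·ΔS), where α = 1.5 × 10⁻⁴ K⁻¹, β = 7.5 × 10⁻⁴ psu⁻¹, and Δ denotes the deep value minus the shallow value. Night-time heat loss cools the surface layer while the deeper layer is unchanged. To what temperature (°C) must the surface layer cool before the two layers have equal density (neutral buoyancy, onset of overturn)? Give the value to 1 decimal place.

27.3 °C

Neutral buoyancy requires Δρ = 0, i.e. −α(T_deep − T_surf′) + β(S_deep − S_surf) = 0.
T_surf′ = T_deep − (β/α)·ΔS = 21.5 − (7.5 × 10⁻⁴/1.5 × 10⁻⁴)·(-1.16) = 27.300 °C.
Cooling required: 28.0 − (27.300) = 0.700 °C.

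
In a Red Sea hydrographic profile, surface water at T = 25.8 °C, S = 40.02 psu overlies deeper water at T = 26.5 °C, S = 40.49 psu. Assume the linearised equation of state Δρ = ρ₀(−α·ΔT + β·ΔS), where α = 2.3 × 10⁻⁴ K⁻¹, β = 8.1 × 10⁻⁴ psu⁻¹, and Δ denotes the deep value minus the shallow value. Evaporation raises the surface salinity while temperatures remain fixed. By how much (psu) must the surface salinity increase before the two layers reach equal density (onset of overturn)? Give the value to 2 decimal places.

0.27 psu

Neutral buoyancy requires −α(T_deep − T_surf) + β(S_deep − S_surf′) = 0.
S_surf′ = S_deep − (α/β)·ΔT = 40.49 − (2.3 × 10⁻⁴/8.1 × 10⁻⁴)·(+0.7) = 40.2912 psu.
Increase required: 40.2912 − 40.02 = 0.2712 psu.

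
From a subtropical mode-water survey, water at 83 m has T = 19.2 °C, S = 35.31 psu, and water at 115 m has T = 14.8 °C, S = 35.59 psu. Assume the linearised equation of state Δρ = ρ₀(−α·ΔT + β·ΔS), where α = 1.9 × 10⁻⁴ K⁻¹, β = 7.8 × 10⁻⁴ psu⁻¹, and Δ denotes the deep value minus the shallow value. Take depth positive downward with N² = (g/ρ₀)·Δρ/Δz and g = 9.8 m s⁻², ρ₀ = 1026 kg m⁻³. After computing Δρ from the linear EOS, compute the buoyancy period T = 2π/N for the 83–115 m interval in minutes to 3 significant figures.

ΔT = -4.4 K, ΔS = +0.28 psu (deep − shallow).
Δρ/ρ₀ = −αΔT + βΔS = 8.36 × 10⁻⁴ + 2.184 × 10⁻⁴ = 1.0544 × 10⁻³, so Δρ ≈ 1.082 kg m⁻³.
N² = (g/ρ₀)·Δρ/Δz = g·(Δρ/ρ₀)/Δz = 9.8 × 1.0544 × 10⁻³ / 32 = 3.2291 × 10⁻⁴ s⁻².
N = √(3.2291 × 10⁻⁴) = 0.017970 rad s⁻¹ → T = 2π/N = 349.65 s = 5.8275 min ≈ 5.83 min.

5.83 min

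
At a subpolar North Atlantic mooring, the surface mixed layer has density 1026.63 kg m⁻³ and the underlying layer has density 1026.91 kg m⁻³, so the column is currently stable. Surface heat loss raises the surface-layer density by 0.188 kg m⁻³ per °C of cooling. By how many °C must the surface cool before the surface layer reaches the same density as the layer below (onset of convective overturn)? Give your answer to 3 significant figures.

1.49 °C

Density deficit of the surface layer: 1026.91 − 1026.63 = 0.28 kg m⁻³.
Required change = 0.28 / 0.188 = 1.49 °C.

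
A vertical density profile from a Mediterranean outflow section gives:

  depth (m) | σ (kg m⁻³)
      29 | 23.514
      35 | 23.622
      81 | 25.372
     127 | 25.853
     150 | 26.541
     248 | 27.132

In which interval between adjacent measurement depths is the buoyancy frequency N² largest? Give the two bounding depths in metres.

35–81 m

Compute the density gradient over each adjacent pair:
  29–35 m: Δρ/Δz = 0.108/6 = 0.018 kg m⁻⁴
  35–81 m: Δρ/Δz = 1.750/46 = 0.038 kg m⁻⁴
  81–127 m: Δρ/Δz = 0.481/46 = 0.010 kg m⁻⁴
  127–150 m: Δρ/Δz = 0.688/23 = 0.030 kg m⁻⁴
  150–248 m: Δρ/Δz = 0.591/98 = 6.0 × 10⁻³ kg m⁻⁴
The largest gradient is in the 35–81 m interval — the pycnocline.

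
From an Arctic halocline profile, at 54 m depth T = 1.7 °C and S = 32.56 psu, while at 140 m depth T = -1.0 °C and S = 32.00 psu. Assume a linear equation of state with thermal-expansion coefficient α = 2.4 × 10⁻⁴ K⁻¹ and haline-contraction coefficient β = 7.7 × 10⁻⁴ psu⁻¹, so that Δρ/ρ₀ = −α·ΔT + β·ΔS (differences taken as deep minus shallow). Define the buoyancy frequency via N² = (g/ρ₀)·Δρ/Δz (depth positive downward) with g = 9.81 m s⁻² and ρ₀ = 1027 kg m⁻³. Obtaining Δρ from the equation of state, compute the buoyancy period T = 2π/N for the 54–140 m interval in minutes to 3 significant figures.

21.1 min

ΔT = -2.7 K, ΔS = -0.56 psu (deep − shallow).
Δρ/ρ₀ = −αΔT + βΔS = 6.48 × 10⁻⁴ − 4.312 × 10⁻⁴ = 2.168 × 10⁻⁴, so Δρ ≈ 0.2227 kg m⁻³.
N² = (g/ρ₀)·Δρ/Δz = g·(Δρ/ρ₀)/Δz = 9.81 × 2.168 × 10⁻⁴ / 86 = 2.4730 × 10⁻⁵ s⁻².
N = √(2.4730 × 10⁻⁵) = 4.9729 × 10⁻³ rad s⁻¹ → T = 2π/N = 1.2635 × 10³ s = 21.058 min ≈ 21.1 min.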